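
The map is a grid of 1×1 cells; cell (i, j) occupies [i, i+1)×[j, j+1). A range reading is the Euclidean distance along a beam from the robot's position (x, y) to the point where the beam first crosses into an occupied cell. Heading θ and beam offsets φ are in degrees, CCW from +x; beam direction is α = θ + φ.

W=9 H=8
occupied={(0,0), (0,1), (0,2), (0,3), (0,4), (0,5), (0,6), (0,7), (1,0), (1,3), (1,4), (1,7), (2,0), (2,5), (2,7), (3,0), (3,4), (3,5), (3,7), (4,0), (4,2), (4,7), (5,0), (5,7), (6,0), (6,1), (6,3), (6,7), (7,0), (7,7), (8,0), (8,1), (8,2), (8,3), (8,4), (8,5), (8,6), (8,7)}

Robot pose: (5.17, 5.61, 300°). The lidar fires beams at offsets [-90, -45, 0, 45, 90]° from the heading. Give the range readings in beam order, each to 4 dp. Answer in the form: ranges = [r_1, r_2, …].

ranges = [1.3510, 2.7021, 1.8591, 2.9298, 2.7800]

beam 1: φ=-90°, α=210°
  d=(-0.8660,-0.5000)  start (5,5)  tX=0.1963 tY=1.2200  stride 1/|dx|=1.1547 1/|dy|=2.0000
    cross x-line → (4,5), t=0.1963
    cross y-line → (4,4), t=1.2200
    cross x-line → (3,4), t=1.3510 (wall)
  → r_1 = 1.3510
beam 2: φ=-45°, α=255°
  d=(-0.2588,-0.9659)  start (5,5)  tX=0.6568 tY=0.6315  stride 1/|dx|=3.8637 1/|dy|=1.0353
    cross y-line → (5,4), t=0.6315
    cross x-line → (4,4), t=0.6568
    cross y-line → (4,3), t=1.6668
    cross y-line → (4,2), t=2.7021 (wall)
  → r_2 = 2.7021
beam 3: φ=0°, α=300°
  d=(0.5000,-0.8660)  start (5,5)  tX=1.6600 tY=0.7044  stride 1/|dx|=2.0000 1/|dy|=1.1547
    cross y-line → (5,4), t=0.7044
    cross x-line → (6,4), t=1.6600
    cross y-line → (6,3), t=1.8591 (wall)
  → r_3 = 1.8591
beam 4: φ=45°, α=345°
  d=(0.9659,-0.2588)  start (5,5)  tX=0.8593 tY=2.3569  stride 1/|dx|=1.0353 1/|dy|=3.8637
    cross x-line → (6,5), t=0.8593
    cross x-line → (7,5), t=1.8946
    cross y-line → (7,4), t=2.3569
    cross x-line → (8,4), t=2.9298 (wall)
  → r_4 = 2.9298
beam 5: φ=90°, α=30°
  d=(0.8660,0.5000)  start (5,5)  tX=0.9584 tY=0.7800  stride 1/|dx|=1.1547 1/|dy|=2.0000
    cross y-line → (5,6), t=0.7800
    cross x-line → (6,6), t=0.9584
    cross x-line → (7,6), t=2.1131
    cross y-line → (7,7), t=2.7800 (wall)
  → r_5 = 2.7800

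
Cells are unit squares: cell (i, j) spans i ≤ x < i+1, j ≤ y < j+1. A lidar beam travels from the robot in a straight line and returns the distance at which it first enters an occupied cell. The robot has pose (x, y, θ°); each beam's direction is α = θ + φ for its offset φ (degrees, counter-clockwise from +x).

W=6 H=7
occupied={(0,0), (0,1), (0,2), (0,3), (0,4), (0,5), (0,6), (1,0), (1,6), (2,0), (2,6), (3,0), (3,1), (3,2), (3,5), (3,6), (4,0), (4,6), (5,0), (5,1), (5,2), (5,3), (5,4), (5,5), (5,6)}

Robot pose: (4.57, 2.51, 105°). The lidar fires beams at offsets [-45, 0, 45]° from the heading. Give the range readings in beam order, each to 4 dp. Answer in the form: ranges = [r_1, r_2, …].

ranges = [0.8600, 2.5778, 0.6582]

beam 1: φ=-45°, α=60°
  d=(0.5000,0.8660)  start (4,2)  tX=0.8600 tY=0.5658  stride 1/|dx|=2.0000 1/|dy|=1.1547
    cross y-line → (4,3), t=0.5658
    cross x-line → (5,3), t=0.8600 (wall)
  → r_1 = 0.8600
beam 2: φ=0°, α=105°
  d=(-0.2588,0.9659)  start (4,2)  tX=2.2023 tY=0.5073  stride 1/|dx|=3.8637 1/|dy|=1.0353
    cross y-line → (4,3), t=0.5073
    cross y-line → (4,4), t=1.5426
    cross x-line → (3,4), t=2.2023
    cross y-line → (3,5), t=2.5778 (wall)
  → r_2 = 2.5778
beam 3: φ=45°, α=150°
  d=(-0.8660,0.5000)  start (4,2)  tX=0.6582 tY=0.9800  stride 1/|dx|=1.1547 1/|dy|=2.0000
    cross x-line → (3,2), t=0.6582 (wall)
  → r_3 = 0.6582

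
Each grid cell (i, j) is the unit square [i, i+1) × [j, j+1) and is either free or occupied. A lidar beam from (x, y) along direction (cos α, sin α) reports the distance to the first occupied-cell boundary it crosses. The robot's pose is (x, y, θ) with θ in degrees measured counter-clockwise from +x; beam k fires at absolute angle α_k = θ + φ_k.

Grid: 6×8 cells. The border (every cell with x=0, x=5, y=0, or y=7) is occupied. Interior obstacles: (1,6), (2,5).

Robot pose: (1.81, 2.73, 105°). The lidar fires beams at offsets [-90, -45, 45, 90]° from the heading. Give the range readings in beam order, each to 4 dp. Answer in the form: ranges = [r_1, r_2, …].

ranges = [3.3025, 4.9306, 0.9353, 0.8386]

beam 1: φ=-90°, α=15°
  dir = (cos 15°, sin 15°) = (0.9659, 0.2588); from cell (1,2)
  next x-line at t=0.1967, next y-line at t=1.0432; Δt_x=1.0353, Δt_y=3.8637
    x: enter (2,2) at t=0.1967
    y: enter (2,3) at t=1.0432
    x: enter (3,3) at t=1.2320
    x: enter (4,3) at t=2.2673
    x: enter (5,3) at t=3.3025 ← occupied
  → r_1 = 3.3025
beam 2: φ=-45°, α=60°
  dir = (cos 60°, sin 60°) = (0.5000, 0.8660); from cell (1,2)
  next x-line at t=0.3800, next y-line at t=0.3118; Δt_x=2.0000, Δt_y=1.1547
    y: enter (1,3) at t=0.3118
    x: enter (2,3) at t=0.3800
    y: enter (2,4) at t=1.4665
    x: enter (3,4) at t=2.3800
    y: enter (3,5) at t=2.6212
    y: enter (3,6) at t=3.7759
    x: enter (4,6) at t=4.3800
    y: enter (4,7) at t=4.9306 ← occupied
  → r_2 = 4.9306
beam 3: φ=45°, α=150°
  dir = (cos 150°, sin 150°) = (-0.8660, 0.5000); from cell (1,2)
  next x-line at t=0.9353, next y-line at t=0.5400; Δt_x=1.1547, Δt_y=2.0000
    y: enter (1,3) at t=0.5400
    x: enter (0,3) at t=0.9353 ← occupied
  → r_3 = 0.9353
beam 4: φ=90°, α=195°
  dir = (cos 195°, sin 195°) = (-0.9659, -0.2588); from cell (1,2)
  next x-line at t=0.8386, next y-line at t=2.8205; Δt_x=1.0353, Δt_y=3.8637
    x: enter (0,2) at t=0.8386 ← occupied
  → r_4 = 0.8386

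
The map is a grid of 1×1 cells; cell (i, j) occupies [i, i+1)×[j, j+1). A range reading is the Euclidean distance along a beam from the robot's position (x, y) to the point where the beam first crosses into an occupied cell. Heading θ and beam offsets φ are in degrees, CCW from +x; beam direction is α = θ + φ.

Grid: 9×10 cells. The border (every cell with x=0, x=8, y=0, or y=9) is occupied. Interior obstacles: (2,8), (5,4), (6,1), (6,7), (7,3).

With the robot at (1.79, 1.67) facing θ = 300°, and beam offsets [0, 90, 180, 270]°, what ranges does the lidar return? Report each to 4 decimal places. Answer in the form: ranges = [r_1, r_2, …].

beam 1: φ=0°, α=300°
  dir = (cos 300°, sin 300°) = (0.5000, -0.8660); from cell (1,1)
  next x-line at t=0.4200, next y-line at t=0.7736; Δt_x=2.0000, Δt_y=1.1547
    x: enter (2,1) at t=0.4200
    y: enter (2,0) at t=0.7736 ← occupied
  → r_1 = 0.7736
beam 2: φ=90°, α=30°
  dir = (cos 30°, sin 30°) = (0.8660, 0.5000); from cell (1,1)
  next x-line at t=0.2425, next y-line at t=0.6600; Δt_x=1.1547, Δt_y=2.0000
    x: enter (2,1) at t=0.2425
    y: enter (2,2) at t=0.6600
    x: enter (3,2) at t=1.3972
    x: enter (4,2) at t=2.5519
    y: enter (4,3) at t=2.6600
    x: enter (5,3) at t=3.7066
    y: enter (5,4) at t=4.6600 ← occupied
  → r_2 = 4.6600
beam 3: φ=180°, α=120°
  dir = (cos 120°, sin 120°) = (-0.5000, 0.8660); from cell (1,1)
  next x-line at t=1.5800, next y-line at t=0.3811; Δt_x=2.0000, Δt_y=1.1547
    y: enter (1,2) at t=0.3811
    y: enter (1,3) at t=1.5358
    x: enter (0,3) at t=1.5800 ← occupied
  → r_3 = 1.5800
beam 4: φ=270°, α=210°
  dir = (cos 210°, sin 210°) = (-0.8660, -0.5000); from cell (1,1)
  next x-line at t=0.9122, next y-line at t=1.3400; Δt_x=1.1547, Δt_y=2.0000
    x: enter (0,1) at t=0.9122 ← occupied
  → r_4 = 0.9122

ranges = [0.7736, 4.6600, 1.5800, 0.9122]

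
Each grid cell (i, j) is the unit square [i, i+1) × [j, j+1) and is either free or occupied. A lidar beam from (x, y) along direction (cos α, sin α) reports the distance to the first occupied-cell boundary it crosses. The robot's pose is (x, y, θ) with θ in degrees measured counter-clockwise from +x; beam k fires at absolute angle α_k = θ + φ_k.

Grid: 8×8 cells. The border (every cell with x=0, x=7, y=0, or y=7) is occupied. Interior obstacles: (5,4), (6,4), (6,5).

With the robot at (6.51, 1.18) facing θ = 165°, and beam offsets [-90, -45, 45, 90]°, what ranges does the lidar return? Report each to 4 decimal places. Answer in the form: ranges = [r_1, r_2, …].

ranges = [1.8932, 6.7204, 0.3600, 0.1863]

beam 1: φ=-90°, α=75°
  cosα=0.2588 sinα=0.9659 | (6,1) | tMaxX 1.8932 tMaxY 0.8489 | tΔX 3.8637 tΔY 1.0353
    t=0.8489 [y] (6,2)
    t=1.8842 [y] (6,3)
    t=1.8932 [x] (7,3) — stop
  → r_1 = 1.8932
beam 2: φ=-45°, α=120°
  cosα=-0.5000 sinα=0.8660 | (6,1) | tMaxX 1.0200 tMaxY 0.9469 | tΔX 2.0000 tΔY 1.1547
    t=0.9469 [y] (6,2)
    t=1.0200 [x] (5,2)
    t=2.1016 [y] (5,3)
    t=3.0200 [x] (4,3)
    t=3.2563 [y] (4,4)
    t=4.4110 [y] (4,5)
    t=5.0200 [x] (3,5)
    t=5.5657 [y] (3,6)
    t=6.7204 [y] (3,7) — stop
  → r_2 = 6.7204
beam 3: φ=45°, α=210°
  cosα=-0.8660 sinα=-0.5000 | (6,1) | tMaxX 0.5889 tMaxY 0.3600 | tΔX 1.1547 tΔY 2.0000
    t=0.3600 [y] (6,0) — stop
  → r_3 = 0.3600
beam 4: φ=90°, α=255°
  cosα=-0.2588 sinα=-0.9659 | (6,1) | tMaxX 1.9705 tMaxY 0.1863 | tΔX 3.8637 tΔY 1.0353
    t=0.1863 [y] (6,0) — stop
  → r_4 = 0.1863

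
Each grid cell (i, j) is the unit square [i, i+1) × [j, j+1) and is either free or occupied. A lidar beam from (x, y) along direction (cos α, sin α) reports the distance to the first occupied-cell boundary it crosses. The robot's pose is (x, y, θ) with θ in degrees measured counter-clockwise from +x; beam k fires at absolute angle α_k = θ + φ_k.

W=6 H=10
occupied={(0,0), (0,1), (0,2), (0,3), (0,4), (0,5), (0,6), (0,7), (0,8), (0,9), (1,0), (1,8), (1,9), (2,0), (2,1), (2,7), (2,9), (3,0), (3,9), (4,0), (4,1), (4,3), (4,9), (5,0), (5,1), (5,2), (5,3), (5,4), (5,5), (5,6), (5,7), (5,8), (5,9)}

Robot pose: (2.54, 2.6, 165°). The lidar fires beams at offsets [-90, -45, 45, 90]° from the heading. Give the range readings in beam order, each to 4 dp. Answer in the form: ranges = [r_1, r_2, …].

beam 1: φ=-90°, α=75°
  cosα=0.2588 sinα=0.9659 | (2,2) | tMaxX 1.7773 tMaxY 0.4141 | tΔX 3.8637 tΔY 1.0353
    t=0.4141 [y] (2,3)
    t=1.4494 [y] (2,4)
    t=1.7773 [x] (3,4)
    t=2.4847 [y] (3,5)
    t=3.5199 [y] (3,6)
    t=4.5552 [y] (3,7)
    t=5.5905 [y] (3,8)
    t=5.6410 [x] (4,8)
    t=6.6258 [y] (4,9) — stop
  → r_1 = 6.6258
beam 2: φ=-45°, α=120°
  cosα=-0.5000 sinα=0.8660 | (2,2) | tMaxX 1.0800 tMaxY 0.4619 | tΔX 2.0000 tΔY 1.1547
    t=0.4619 [y] (2,3)
    t=1.0800 [x] (1,3)
    t=1.6166 [y] (1,4)
    t=2.7713 [y] (1,5)
    t=3.0800 [x] (0,5) — stop
  → r_2 = 3.0800
beam 3: φ=45°, α=210°
  cosα=-0.8660 sinα=-0.5000 | (2,2) | tMaxX 0.6235 tMaxY 1.2000 | tΔX 1.1547 tΔY 2.0000
    t=0.6235 [x] (1,2)
    t=1.2000 [y] (1,1)
    t=1.7782 [x] (0,1) — stop
  → r_3 = 1.7782
beam 4: φ=90°, α=255°
  cosα=-0.2588 sinα=-0.9659 | (2,2) | tMaxX 2.0864 tMaxY 0.6212 | tΔX 3.8637 tΔY 1.0353
    t=0.6212 [y] (2,1) — stop
  → r_4 = 0.6212

ranges = [6.6258, 3.0800, 1.7782, 0.6212]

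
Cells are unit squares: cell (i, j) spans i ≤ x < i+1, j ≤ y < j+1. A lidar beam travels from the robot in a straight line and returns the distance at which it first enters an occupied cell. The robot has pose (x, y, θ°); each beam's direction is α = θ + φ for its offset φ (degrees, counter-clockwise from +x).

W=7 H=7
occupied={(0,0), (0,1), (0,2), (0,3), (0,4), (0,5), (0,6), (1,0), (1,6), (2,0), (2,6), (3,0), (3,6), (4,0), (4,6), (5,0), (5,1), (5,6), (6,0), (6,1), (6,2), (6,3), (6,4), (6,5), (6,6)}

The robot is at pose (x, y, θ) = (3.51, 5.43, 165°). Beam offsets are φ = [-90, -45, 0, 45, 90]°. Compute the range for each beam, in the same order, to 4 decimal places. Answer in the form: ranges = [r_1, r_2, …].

beam 1: φ=-90°, α=75°
  cosα=0.2588 sinα=0.9659 | (3,5) | tMaxX 1.8932 tMaxY 0.5901 | tΔX 3.8637 tΔY 1.0353
    t=0.5901 [y] (3,6) — stop
  → r_1 = 0.5901
beam 2: φ=-45°, α=120°
  cosα=-0.5000 sinα=0.8660 | (3,5) | tMaxX 1.0200 tMaxY 0.6582 | tΔX 2.0000 tΔY 1.1547
    t=0.6582 [y] (3,6) — stop
  → r_2 = 0.6582
beam 3: φ=0°, α=165°
  cosα=-0.9659 sinα=0.2588 | (3,5) | tMaxX 0.5280 tMaxY 2.2023 | tΔX 1.0353 tΔY 3.8637
    t=0.5280 [x] (2,5)
    t=1.5633 [x] (1,5)
    t=2.2023 [y] (1,6) — stop
  → r_3 = 2.2023
beam 4: φ=45°, α=210°
  cosα=-0.8660 sinα=-0.5000 | (3,5) | tMaxX 0.5889 tMaxY 0.8600 | tΔX 1.1547 tΔY 2.0000
    t=0.5889 [x] (2,5)
    t=0.8600 [y] (2,4)
    t=1.7436 [x] (1,4)
    t=2.8600 [y] (1,3)
    t=2.8983 [x] (0,3) — stop
  → r_4 = 2.8983
beam 5: φ=90°, α=255°
  cosα=-0.2588 sinα=-0.9659 | (3,5) | tMaxX 1.9705 tMaxY 0.4452 | tΔX 3.8637 tΔY 1.0353
    t=0.4452 [y] (3,4)
    t=1.4804 [y] (3,3)
    t=1.9705 [x] (2,3)
    t=2.5157 [y] (2,2)
    t=3.5510 [y] (2,1)
    t=4.5863 [y] (2,0) — stop
  → r_5 = 4.5863

ranges = [0.5901, 0.6582, 2.2023, 2.8983, 4.5863]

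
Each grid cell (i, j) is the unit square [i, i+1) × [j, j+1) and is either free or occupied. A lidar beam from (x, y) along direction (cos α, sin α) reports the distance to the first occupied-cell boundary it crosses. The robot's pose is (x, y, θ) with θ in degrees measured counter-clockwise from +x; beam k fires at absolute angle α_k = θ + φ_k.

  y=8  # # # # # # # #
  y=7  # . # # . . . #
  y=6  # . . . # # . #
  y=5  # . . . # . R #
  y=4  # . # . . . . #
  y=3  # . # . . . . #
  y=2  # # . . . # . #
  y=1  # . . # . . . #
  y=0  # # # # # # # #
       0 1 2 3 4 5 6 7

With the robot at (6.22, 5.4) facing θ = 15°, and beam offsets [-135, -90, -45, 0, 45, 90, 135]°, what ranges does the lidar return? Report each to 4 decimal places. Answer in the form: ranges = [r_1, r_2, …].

ranges = [4.4400, 3.0137, 0.9007, 0.8075, 1.5600, 0.8500, 1.2000]

beam 1: φ=-135°, α=240°
  dir = (cos 240°, sin 240°) = (-0.5000, -0.8660); from cell (6,5)
  next x-line at t=0.4400, next y-line at t=0.4619; Δt_x=2.0000, Δt_y=1.1547
    x: enter (5,5) at t=0.4400
    y: enter (5,4) at t=0.4619
    y: enter (5,3) at t=1.6166
    x: enter (4,3) at t=2.4400
    y: enter (4,2) at t=2.7713
    y: enter (4,1) at t=3.9260
    x: enter (3,1) at t=4.4400 ← occupied
  → r_1 = 4.4400
beam 2: φ=-90°, α=285°
  dir = (cos 285°, sin 285°) = (0.2588, -0.9659); from cell (6,5)
  next x-line at t=3.0137, next y-line at t=0.4141; Δt_x=3.8637, Δt_y=1.0353
    y: enter (6,4) at t=0.4141
    y: enter (6,3) at t=1.4494
    y: enter (6,2) at t=2.4847
    x: enter (7,2) at t=3.0137 ← occupied
  → r_2 = 3.0137
beam 3: φ=-45°, α=330°
  dir = (cos 330°, sin 330°) = (0.8660, -0.5000); from cell (6,5)
  next x-line at t=0.9007, next y-line at t=0.8000; Δt_x=1.1547, Δt_y=2.0000
    y: enter (6,4) at t=0.8000
    x: enter (7,4) at t=0.9007 ← occupied
  → r_3 = 0.9007
beam 4: φ=0°, α=15°
  dir = (cos 15°, sin 15°) = (0.9659, 0.2588); from cell (6,5)
  next x-line at t=0.8075, next y-line at t=2.3182; Δt_x=1.0353, Δt_y=3.8637
    x: enter (7,5) at t=0.8075 ← occupied
  → r_4 = 0.8075
beam 5: φ=45°, α=60°
  dir = (cos 60°, sin 60°) = (0.5000, 0.8660); from cell (6,5)
  next x-line at t=1.5600, next y-line at t=0.6928; Δt_x=2.0000, Δt_y=1.1547
    y: enter (6,6) at t=0.6928
    x: enter (7,6) at t=1.5600 ← occupied
  → r_5 = 1.5600
beam 6: φ=90°, α=105°
  dir = (cos 105°, sin 105°) = (-0.2588, 0.9659); from cell (6,5)
  next x-line at t=0.8500, next y-line at t=0.6212; Δt_x=3.8637, Δt_y=1.0353
    y: enter (6,6) at t=0.6212
    x: enter (5,6) at t=0.8500 ← occupied
  → r_6 = 0.8500
beam 7: φ=135°, α=150°
  dir = (cos 150°, sin 150°) = (-0.8660, 0.5000); from cell (6,5)
  next x-line at t=0.2540, next y-line at t=1.2000; Δt_x=1.1547, Δt_y=2.0000
    x: enter (5,5) at t=0.2540
    y: enter (5,6) at t=1.2000 ← occupied
  → r_7 = 1.2000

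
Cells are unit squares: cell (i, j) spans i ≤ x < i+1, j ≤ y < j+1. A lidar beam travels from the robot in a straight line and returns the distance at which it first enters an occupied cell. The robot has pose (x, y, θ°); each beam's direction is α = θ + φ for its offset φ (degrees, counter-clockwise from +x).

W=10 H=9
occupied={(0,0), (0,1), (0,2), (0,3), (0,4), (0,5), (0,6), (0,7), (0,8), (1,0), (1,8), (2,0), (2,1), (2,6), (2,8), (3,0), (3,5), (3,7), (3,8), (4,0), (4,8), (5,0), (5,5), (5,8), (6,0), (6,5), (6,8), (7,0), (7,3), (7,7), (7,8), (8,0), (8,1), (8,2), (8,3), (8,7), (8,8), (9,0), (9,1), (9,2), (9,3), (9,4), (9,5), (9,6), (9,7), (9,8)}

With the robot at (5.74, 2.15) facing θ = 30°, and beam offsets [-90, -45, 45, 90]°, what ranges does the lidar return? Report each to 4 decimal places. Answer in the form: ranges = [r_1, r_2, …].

ranges = [1.3279, 2.3397, 2.9505, 3.4800]

beam 1: φ=-90°, α=300°
  d=(0.5000,-0.8660)  start (5,2)  tX=0.5200 tY=0.1732  stride 1/|dx|=2.0000 1/|dy|=1.1547
    cross y-line → (5,1), t=0.1732
    cross x-line → (6,1), t=0.5200
    cross y-line → (6,0), t=1.3279 (wall)
  → r_1 = 1.3279
beam 2: φ=-45°, α=345°
  d=(0.9659,-0.2588)  start (5,2)  tX=0.2692 tY=0.5796  stride 1/|dx|=1.0353 1/|dy|=3.8637
    cross x-line → (6,2), t=0.2692
    cross y-line → (6,1), t=0.5796
    cross x-line → (7,1), t=1.3044
    cross x-line → (8,1), t=2.3397 (wall)
  → r_2 = 2.3397
beam 3: φ=45°, α=75°
  d=(0.2588,0.9659)  start (5,2)  tX=1.0046 tY=0.8800  stride 1/|dx|=3.8637 1/|dy|=1.0353
    cross y-line → (5,3), t=0.8800
    cross x-line → (6,3), t=1.0046
    cross y-line → (6,4), t=1.9153
    cross y-line → (6,5), t=2.9505 (wall)
  → r_3 = 2.9505
beam 4: φ=90°, α=120°
  d=(-0.5000,0.8660)  start (5,2)  tX=1.4800 tY=0.9815  stride 1/|dx|=2.0000 1/|dy|=1.1547
    cross y-line → (5,3), t=0.9815
    cross x-line → (4,3), t=1.4800
    cross y-line → (4,4), t=2.1362
    cross y-line → (4,5), t=3.2909
    cross x-line → (3,5), t=3.4800 (wall)
  → r_4 = 3.4800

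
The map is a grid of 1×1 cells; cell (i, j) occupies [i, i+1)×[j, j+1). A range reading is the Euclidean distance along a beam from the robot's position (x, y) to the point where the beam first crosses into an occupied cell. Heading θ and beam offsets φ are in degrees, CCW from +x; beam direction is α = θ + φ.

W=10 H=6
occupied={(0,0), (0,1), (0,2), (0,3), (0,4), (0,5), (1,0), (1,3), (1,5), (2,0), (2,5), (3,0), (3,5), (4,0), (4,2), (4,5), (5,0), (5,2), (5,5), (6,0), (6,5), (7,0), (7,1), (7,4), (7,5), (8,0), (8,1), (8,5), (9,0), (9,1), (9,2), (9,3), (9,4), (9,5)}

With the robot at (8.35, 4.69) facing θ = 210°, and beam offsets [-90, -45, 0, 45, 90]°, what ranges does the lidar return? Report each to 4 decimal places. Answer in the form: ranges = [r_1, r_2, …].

ranges = [0.3580, 0.3623, 0.4041, 2.7849, 1.3000]

beam 1: φ=-90°, α=120°
  d=(-0.5000,0.8660)  start (8,4)  tX=0.7000 tY=0.3580  stride 1/|dx|=2.0000 1/|dy|=1.1547
    cross y-line → (8,5), t=0.3580 (wall)
  → r_1 = 0.3580
beam 2: φ=-45°, α=165°
  d=(-0.9659,0.2588)  start (8,4)  tX=0.3623 tY=1.1977  stride 1/|dx|=1.0353 1/|dy|=3.8637
    cross x-line → (7,4), t=0.3623 (wall)
  → r_2 = 0.3623
beam 3: φ=0°, α=210°
  d=(-0.8660,-0.5000)  start (8,4)  tX=0.4041 tY=1.3800  stride 1/|dx|=1.1547 1/|dy|=2.0000
    cross x-line → (7,4), t=0.4041 (wall)
  → r_3 = 0.4041
beam 4: φ=45°, α=255°
  d=(-0.2588,-0.9659)  start (8,4)  tX=1.3523 tY=0.7143  stride 1/|dx|=3.8637 1/|dy|=1.0353
    cross y-line → (8,3), t=0.7143
    cross x-line → (7,3), t=1.3523
    cross y-line → (7,2), t=1.7496
    cross y-line → (7,1), t=2.7849 (wall)
  → r_4 = 2.7849
beam 5: φ=90°, α=300°
  d=(0.5000,-0.8660)  start (8,4)  tX=1.3000 tY=0.7967  stride 1/|dx|=2.0000 1/|dy|=1.1547
    cross y-line → (8,3), t=0.7967
    cross x-line → (9,3), t=1.3000 (wall)
  → r_5 = 1.3000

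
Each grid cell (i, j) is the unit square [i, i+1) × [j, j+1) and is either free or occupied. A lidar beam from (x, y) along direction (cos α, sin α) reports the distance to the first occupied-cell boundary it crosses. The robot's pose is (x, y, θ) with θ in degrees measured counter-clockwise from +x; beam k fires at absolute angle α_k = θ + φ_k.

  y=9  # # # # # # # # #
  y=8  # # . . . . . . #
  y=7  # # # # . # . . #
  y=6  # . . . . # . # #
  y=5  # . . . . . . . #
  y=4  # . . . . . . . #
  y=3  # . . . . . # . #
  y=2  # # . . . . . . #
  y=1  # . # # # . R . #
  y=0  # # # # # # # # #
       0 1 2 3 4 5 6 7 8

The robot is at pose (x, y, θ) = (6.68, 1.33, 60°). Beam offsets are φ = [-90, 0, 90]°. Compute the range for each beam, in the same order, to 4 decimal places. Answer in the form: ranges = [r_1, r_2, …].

ranges = [0.6600, 2.6400, 6.5587]

beam 1: φ=-90°, α=330°
  dir = (cos 330°, sin 330°) = (0.8660, -0.5000); from cell (6,1)
  next x-line at t=0.3695, next y-line at t=0.6600; Δt_x=1.1547, Δt_y=2.0000
    x: enter (7,1) at t=0.3695
    y: enter (7,0) at t=0.6600 ← occupied
  → r_1 = 0.6600
beam 2: φ=0°, α=60°
  dir = (cos 60°, sin 60°) = (0.5000, 0.8660); from cell (6,1)
  next x-line at t=0.6400, next y-line at t=0.7736; Δt_x=2.0000, Δt_y=1.1547
    x: enter (7,1) at t=0.6400
    y: enter (7,2) at t=0.7736
    y: enter (7,3) at t=1.9283
    x: enter (8,3) at t=2.6400 ← occupied
  → r_2 = 2.6400
beam 3: φ=90°, α=150°
  dir = (cos 150°, sin 150°) = (-0.8660, 0.5000); from cell (6,1)
  next x-line at t=0.7852, next y-line at t=1.3400; Δt_x=1.1547, Δt_y=2.0000
    x: enter (5,1) at t=0.7852
    y: enter (5,2) at t=1.3400
    x: enter (4,2) at t=1.9399
    x: enter (3,2) at t=3.0946
    y: enter (3,3) at t=3.3400
    x: enter (2,3) at t=4.2493
    y: enter (2,4) at t=5.3400
    x: enter (1,4) at t=5.4040
    x: enter (0,4) at t=6.5587 ← occupied
  → r_3 = 6.5587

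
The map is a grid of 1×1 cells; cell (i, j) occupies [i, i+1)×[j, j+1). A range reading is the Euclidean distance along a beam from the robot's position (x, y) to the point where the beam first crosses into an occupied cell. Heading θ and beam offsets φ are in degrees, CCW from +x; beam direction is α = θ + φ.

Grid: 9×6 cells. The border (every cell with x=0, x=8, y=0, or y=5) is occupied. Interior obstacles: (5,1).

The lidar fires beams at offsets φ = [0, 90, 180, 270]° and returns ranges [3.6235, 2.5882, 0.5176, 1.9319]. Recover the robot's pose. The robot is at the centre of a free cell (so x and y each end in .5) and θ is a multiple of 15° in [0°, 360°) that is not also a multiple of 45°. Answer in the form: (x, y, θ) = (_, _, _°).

The pose lattice has 27·16 = 432 candidates. Test each by forward raycasting.
  (2.5, 2.5, 210°): beam 1 = 1.7321 ≠ 3.6235 ✗
  (1.5, 1.5, 195°): beam 1 = 0.5176 ≠ 3.6235 ✗
  (1.5, 4.5, 75°): beam 1 = 0.5176 ≠ 3.6235 ✗
  …
  (5.5, 4.5, 255°): r_1=3.6235, r_2=2.5882, r_3=0.5176, r_4=1.9319 — all match ✓
Only this pose fits every beam.

(x, y, θ) = (5.5, 4.5, 255°)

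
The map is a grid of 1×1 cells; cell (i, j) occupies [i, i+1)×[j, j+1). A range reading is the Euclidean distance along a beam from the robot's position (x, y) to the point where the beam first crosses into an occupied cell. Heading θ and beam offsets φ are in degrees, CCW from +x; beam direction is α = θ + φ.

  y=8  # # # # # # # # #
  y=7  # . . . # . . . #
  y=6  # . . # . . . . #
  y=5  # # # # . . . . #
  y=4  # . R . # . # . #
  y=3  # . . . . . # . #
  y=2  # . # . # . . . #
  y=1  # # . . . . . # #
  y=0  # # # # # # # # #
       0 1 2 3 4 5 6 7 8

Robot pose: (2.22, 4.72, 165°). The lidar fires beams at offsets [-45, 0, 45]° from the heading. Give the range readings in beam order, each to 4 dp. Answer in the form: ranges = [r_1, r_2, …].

beam 1: φ=-45°, α=120°
  direction (-0.5000, 0.8660); cell (2,4); t to first gridline: x 0.4400, y 0.3233 (then +2.0000 / +1.1547)
    (2,5) via y @ 0.3233  # hit
  → r_1 = 0.3233
beam 2: φ=0°, α=165°
  direction (-0.9659, 0.2588); cell (2,4); t to first gridline: x 0.2278, y 1.0818 (then +1.0353 / +3.8637)
    (1,4) via x @ 0.2278
    (1,5) via y @ 1.0818  # hit
  → r_2 = 1.0818
beam 3: φ=45°, α=210°
  direction (-0.8660, -0.5000); cell (2,4); t to first gridline: x 0.2540, y 1.4400 (then +1.1547 / +2.0000)
    (1,4) via x @ 0.2540
    (0,4) via x @ 1.4087  # hit
  → r_3 = 1.4087

ranges = [0.3233, 1.0818, 1.4087]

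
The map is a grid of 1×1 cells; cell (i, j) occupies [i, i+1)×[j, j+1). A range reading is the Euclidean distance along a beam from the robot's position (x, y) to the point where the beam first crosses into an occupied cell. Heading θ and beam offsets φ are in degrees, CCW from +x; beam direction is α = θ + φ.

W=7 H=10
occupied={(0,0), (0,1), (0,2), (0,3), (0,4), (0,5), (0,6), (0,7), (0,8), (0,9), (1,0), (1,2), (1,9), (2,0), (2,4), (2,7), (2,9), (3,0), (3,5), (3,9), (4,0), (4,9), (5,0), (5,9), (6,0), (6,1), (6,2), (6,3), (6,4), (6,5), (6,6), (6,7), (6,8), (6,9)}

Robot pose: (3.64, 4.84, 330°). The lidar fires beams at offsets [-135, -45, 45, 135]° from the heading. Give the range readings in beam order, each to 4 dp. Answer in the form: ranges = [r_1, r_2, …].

beam 1: φ=-135°, α=195°
  direction (-0.9659, -0.2588); cell (3,4); t to first gridline: x 0.6626, y 3.2455 (then +1.0353 / +3.8637)
    (2,4) via x @ 0.6626  # hit
  → r_1 = 0.6626
beam 2: φ=-45°, α=285°
  direction (0.2588, -0.9659); cell (3,4); t to first gridline: x 1.3909, y 0.8696 (then +3.8637 / +1.0353)
    (3,3) via y @ 0.8696
    (4,3) via x @ 1.3909
    (4,2) via y @ 1.9049
    (4,1) via y @ 2.9402
    (4,0) via y @ 3.9755  # hit
  → r_2 = 3.9755
beam 3: φ=45°, α=15°
  direction (0.9659, 0.2588); cell (3,4); t to first gridline: x 0.3727, y 0.6182 (then +1.0353 / +3.8637)
    (4,4) via x @ 0.3727
    (4,5) via y @ 0.6182
    (5,5) via x @ 1.4080
    (6,5) via x @ 2.4433  # hit
  → r_3 = 2.4433
beam 4: φ=135°, α=105°
  direction (-0.2588, 0.9659); cell (3,4); t to first gridline: x 2.4728, y 0.1656 (then +3.8637 / +1.0353)
    (3,5) via y @ 0.1656  # hit
  → r_4 = 0.1656

ranges = [0.6626, 3.9755, 2.4433, 0.1656]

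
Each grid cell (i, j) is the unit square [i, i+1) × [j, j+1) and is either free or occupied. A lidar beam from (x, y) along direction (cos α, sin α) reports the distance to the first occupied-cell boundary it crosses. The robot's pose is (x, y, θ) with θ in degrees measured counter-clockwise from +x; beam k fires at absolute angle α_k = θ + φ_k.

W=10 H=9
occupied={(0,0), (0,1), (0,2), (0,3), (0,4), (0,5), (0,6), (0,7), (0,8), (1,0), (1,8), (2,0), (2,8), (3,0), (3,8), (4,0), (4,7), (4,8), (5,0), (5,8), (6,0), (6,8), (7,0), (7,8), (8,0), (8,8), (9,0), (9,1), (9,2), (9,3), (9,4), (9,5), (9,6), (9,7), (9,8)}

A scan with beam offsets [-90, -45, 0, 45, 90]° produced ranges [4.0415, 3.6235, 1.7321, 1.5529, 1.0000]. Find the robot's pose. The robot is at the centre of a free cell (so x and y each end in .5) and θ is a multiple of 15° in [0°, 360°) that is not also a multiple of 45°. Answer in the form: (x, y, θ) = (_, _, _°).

(x, y, θ) = (5.5, 6.5, 60°)

The pose lattice has 55·16 = 880 candidates. Test each by forward raycasting.
  (8.5, 5.5, 165°): beam 1 = 1.9319 ≠ 4.0415 ✗
  (1.5, 3.5, 120°): beam 1 = 8.6603 ≠ 4.0415 ✗
  (4.5, 5.5, 60°): beam 1 = 5.1962 ≠ 4.0415 ✗
  (1.5, 7.5, 240°): beam 1 = 0.5774 ≠ 4.0415 ✗
  (8.5, 7.5, 60°): beam 1 = 0.5774 ≠ 4.0415 ✗
  …
  (5.5, 6.5, 60°): r_1=4.0415, r_2=3.6235, r_3=1.7321, r_4=1.5529, r_5=1.0000 — all match ✓
Only this pose fits every beam.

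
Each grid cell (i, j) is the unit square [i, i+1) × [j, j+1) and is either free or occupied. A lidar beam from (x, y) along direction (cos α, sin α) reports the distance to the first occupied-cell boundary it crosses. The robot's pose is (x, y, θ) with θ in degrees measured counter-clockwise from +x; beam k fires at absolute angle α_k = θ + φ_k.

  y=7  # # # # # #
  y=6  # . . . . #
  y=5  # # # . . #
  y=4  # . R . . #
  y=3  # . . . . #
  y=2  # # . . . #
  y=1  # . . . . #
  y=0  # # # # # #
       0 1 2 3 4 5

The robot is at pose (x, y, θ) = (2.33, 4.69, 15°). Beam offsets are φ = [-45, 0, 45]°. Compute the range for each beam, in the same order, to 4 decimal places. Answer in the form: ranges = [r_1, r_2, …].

beam 1: φ=-45°, α=330°
  dir = (cos 330°, sin 330°) = (0.8660, -0.5000); from cell (2,4)
  next x-line at t=0.7736, next y-line at t=1.3800; Δt_x=1.1547, Δt_y=2.0000
    x: enter (3,4) at t=0.7736
    y: enter (3,3) at t=1.3800
    x: enter (4,3) at t=1.9283
    x: enter (5,3) at t=3.0831 ← occupied
  → r_1 = 3.0831
beam 2: φ=0°, α=15°
  dir = (cos 15°, sin 15°) = (0.9659, 0.2588); from cell (2,4)
  next x-line at t=0.6936, next y-line at t=1.1977; Δt_x=1.0353, Δt_y=3.8637
    x: enter (3,4) at t=0.6936
    y: enter (3,5) at t=1.1977
    x: enter (4,5) at t=1.7289
    x: enter (5,5) at t=2.7642 ← occupied
  → r_2 = 2.7642
beam 3: φ=45°, α=60°
  dir = (cos 60°, sin 60°) = (0.5000, 0.8660); from cell (2,4)
  next x-line at t=1.3400, next y-line at t=0.3580; Δt_x=2.0000, Δt_y=1.1547
    y: enter (2,5) at t=0.3580 ← occupied
  → r_3 = 0.3580

ranges = [3.0831, 2.7642, 0.3580]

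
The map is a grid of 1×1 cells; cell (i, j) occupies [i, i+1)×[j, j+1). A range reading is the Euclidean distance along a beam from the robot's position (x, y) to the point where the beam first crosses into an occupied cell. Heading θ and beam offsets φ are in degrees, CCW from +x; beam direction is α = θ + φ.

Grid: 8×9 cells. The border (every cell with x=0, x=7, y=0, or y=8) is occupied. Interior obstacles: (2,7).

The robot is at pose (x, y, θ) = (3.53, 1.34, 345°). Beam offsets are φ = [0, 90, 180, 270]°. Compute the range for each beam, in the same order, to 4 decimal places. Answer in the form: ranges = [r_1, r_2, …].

ranges = [1.3137, 6.8949, 2.6192, 0.3520]

beam 1: φ=0°, α=345°
  d=(0.9659,-0.2588)  start (3,1)  tX=0.4866 tY=1.3137  stride 1/|dx|=1.0353 1/|dy|=3.8637
    cross x-line → (4,1), t=0.4866
    cross y-line → (4,0), t=1.3137 (wall)
  → r_1 = 1.3137
beam 2: φ=90°, α=75°
  d=(0.2588,0.9659)  start (3,1)  tX=1.8159 tY=0.6833  stride 1/|dx|=3.8637 1/|dy|=1.0353
    cross y-line → (3,2), t=0.6833
    cross y-line → (3,3), t=1.7186
    cross x-line → (4,3), t=1.8159
    cross y-line → (4,4), t=2.7538
    cross y-line → (4,5), t=3.7891
    cross y-line → (4,6), t=4.8244
    cross x-line → (5,6), t=5.6796
    cross y-line → (5,7), t=5.8597
    cross y-line → (5,8), t=6.8949 (wall)
  → r_2 = 6.8949
beam 3: φ=180°, α=165°
  d=(-0.9659,0.2588)  start (3,1)  tX=0.5487 tY=2.5500  stride 1/|dx|=1.0353 1/|dy|=3.8637
    cross x-line → (2,1), t=0.5487
    cross x-line → (1,1), t=1.5840
    cross y-line → (1,2), t=2.5500
    cross x-line → (0,2), t=2.6192 (wall)
  → r_3 = 2.6192
beam 4: φ=270°, α=255°
  d=(-0.2588,-0.9659)  start (3,1)  tX=2.0478 tY=0.3520  stride 1/|dx|=3.8637 1/|dy|=1.0353
    cross y-line → (3,0), t=0.3520 (wall)
  → r_4 = 0.3520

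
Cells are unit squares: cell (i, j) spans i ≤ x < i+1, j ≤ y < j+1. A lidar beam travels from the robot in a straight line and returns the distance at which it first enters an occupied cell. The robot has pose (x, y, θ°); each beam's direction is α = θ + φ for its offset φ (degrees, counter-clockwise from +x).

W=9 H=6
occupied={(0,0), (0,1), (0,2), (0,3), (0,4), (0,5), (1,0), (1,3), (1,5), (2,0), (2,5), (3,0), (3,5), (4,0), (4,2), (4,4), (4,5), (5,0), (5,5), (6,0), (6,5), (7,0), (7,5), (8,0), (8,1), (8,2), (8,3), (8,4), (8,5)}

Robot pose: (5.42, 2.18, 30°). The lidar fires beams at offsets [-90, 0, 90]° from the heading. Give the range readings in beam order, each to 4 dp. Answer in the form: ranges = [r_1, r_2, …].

beam 1: φ=-90°, α=300°
  d=(0.5000,-0.8660)  start (5,2)  tX=1.1600 tY=0.2078  stride 1/|dx|=2.0000 1/|dy|=1.1547
    cross y-line → (5,1), t=0.2078
    cross x-line → (6,1), t=1.1600
    cross y-line → (6,0), t=1.3625 (wall)
  → r_1 = 1.3625
beam 2: φ=0°, α=30°
  d=(0.8660,0.5000)  start (5,2)  tX=0.6697 tY=1.6400  stride 1/|dx|=1.1547 1/|dy|=2.0000
    cross x-line → (6,2), t=0.6697
    cross y-line → (6,3), t=1.6400
    cross x-line → (7,3), t=1.8244
    cross x-line → (8,3), t=2.9791 (wall)
  → r_2 = 2.9791
beam 3: φ=90°, α=120°
  d=(-0.5000,0.8660)  start (5,2)  tX=0.8400 tY=0.9469  stride 1/|dx|=2.0000 1/|dy|=1.1547
    cross x-line → (4,2), t=0.8400 (wall)
  → r_3 = 0.8400

ranges = [1.3625, 2.9791, 0.8400]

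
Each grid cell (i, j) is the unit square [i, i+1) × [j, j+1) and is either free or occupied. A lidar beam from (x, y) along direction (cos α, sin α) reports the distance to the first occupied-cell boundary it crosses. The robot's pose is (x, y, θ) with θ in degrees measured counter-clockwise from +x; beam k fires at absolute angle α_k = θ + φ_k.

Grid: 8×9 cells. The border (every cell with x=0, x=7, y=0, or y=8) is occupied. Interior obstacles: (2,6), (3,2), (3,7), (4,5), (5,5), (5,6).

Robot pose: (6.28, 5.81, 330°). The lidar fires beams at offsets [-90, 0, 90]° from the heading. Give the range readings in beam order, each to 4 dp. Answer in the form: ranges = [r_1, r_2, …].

ranges = [0.5600, 0.8314, 1.4400]

beam 1: φ=-90°, α=240°
  d=(-0.5000,-0.8660)  start (6,5)  tX=0.5600 tY=0.9353  stride 1/|dx|=2.0000 1/|dy|=1.1547
    cross x-line → (5,5), t=0.5600 (wall)
  → r_1 = 0.5600
beam 2: φ=0°, α=330°
  d=(0.8660,-0.5000)  start (6,5)  tX=0.8314 tY=1.6200  stride 1/|dx|=1.1547 1/|dy|=2.0000
    cross x-line → (7,5), t=0.8314 (wall)
  → r_2 = 0.8314
beam 3: φ=90°, α=60°
  d=(0.5000,0.8660)  start (6,5)  tX=1.4400 tY=0.2194  stride 1/|dx|=2.0000 1/|dy|=1.1547
    cross y-line → (6,6), t=0.2194
    cross y-line → (6,7), t=1.3741
    cross x-line → (7,7), t=1.4400 (wall)
  → r_3 = 1.4400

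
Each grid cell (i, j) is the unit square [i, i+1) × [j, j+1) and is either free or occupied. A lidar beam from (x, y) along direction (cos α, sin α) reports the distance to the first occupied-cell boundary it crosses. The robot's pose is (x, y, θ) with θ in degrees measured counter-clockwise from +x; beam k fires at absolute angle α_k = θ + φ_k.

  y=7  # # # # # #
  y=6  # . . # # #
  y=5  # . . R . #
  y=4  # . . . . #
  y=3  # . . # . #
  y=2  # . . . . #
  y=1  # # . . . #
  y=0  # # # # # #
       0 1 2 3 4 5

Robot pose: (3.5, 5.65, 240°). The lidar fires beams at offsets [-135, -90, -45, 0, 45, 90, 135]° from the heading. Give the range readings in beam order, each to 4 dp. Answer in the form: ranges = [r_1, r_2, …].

ranges = [0.3623, 2.7000, 2.5882, 4.2147, 1.7082, 1.7321, 1.3523]

beam 1: φ=-135°, α=105°
  cosα=-0.2588 sinα=0.9659 | (3,5) | tMaxX 1.9319 tMaxY 0.3623 | tΔX 3.8637 tΔY 1.0353
    t=0.3623 [y] (3,6) — stop
  → r_1 = 0.3623
beam 2: φ=-90°, α=150°
  cosα=-0.8660 sinα=0.5000 | (3,5) | tMaxX 0.5774 tMaxY 0.7000 | tΔX 1.1547 tΔY 2.0000
    t=0.5774 [x] (2,5)
    t=0.7000 [y] (2,6)
    t=1.7321 [x] (1,6)
    t=2.7000 [y] (1,7) — stop
  → r_2 = 2.7000
beam 3: φ=-45°, α=195°
  cosα=-0.9659 sinα=-0.2588 | (3,5) | tMaxX 0.5176 tMaxY 2.5114 | tΔX 1.0353 tΔY 3.8637
    t=0.5176 [x] (2,5)
    t=1.5529 [x] (1,5)
    t=2.5114 [y] (1,4)
    t=2.5882 [x] (0,4) — stop
  → r_3 = 2.5882
beam 4: φ=0°, α=240°
  cosα=-0.5000 sinα=-0.8660 | (3,5) | tMaxX 1.0000 tMaxY 0.7506 | tΔX 2.0000 tΔY 1.1547
    t=0.7506 [y] (3,4)
    t=1.0000 [x] (2,4)
    t=1.9053 [y] (2,3)
    t=3.0000 [x] (1,3)
    t=3.0600 [y] (1,2)
    t=4.2147 [y] (1,1) — stop
  → r_4 = 4.2147
beam 5: φ=45°, α=285°
  cosα=0.2588 sinα=-0.9659 | (3,5) | tMaxX 1.9319 tMaxY 0.6729 | tΔX 3.8637 tΔY 1.0353
    t=0.6729 [y] (3,4)
    t=1.7082 [y] (3,3) — stop
  → r_5 = 1.7082
beam 6: φ=90°, α=330°
  cosα=0.8660 sinα=-0.5000 | (3,5) | tMaxX 0.5774 tMaxY 1.3000 | tΔX 1.1547 tΔY 2.0000
    t=0.5774 [x] (4,5)
    t=1.3000 [y] (4,4)
    t=1.7321 [x] (5,4) — stop
  → r_6 = 1.7321
beam 7: φ=135°, α=15°
  cosα=0.9659 sinα=0.2588 | (3,5) | tMaxX 0.5176 tMaxY 1.3523 | tΔX 1.0353 tΔY 3.8637
    t=0.5176 [x] (4,5)
    t=1.3523 [y] (4,6) — stop
  → r_7 = 1.3523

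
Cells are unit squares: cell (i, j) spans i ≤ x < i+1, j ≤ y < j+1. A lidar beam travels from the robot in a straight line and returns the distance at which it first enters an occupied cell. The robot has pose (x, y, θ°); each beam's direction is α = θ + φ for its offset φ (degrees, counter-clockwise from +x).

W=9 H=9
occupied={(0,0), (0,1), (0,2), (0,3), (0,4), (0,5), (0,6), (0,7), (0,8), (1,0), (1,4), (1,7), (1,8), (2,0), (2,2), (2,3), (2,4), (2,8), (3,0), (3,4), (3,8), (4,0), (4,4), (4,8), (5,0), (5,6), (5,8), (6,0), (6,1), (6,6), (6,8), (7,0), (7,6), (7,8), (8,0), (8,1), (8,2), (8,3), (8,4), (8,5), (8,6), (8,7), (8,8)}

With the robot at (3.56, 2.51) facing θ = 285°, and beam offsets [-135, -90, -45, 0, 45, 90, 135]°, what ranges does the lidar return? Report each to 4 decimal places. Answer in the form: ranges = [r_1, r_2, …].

beam 1: φ=-135°, α=150°
  d=(-0.8660,0.5000)  start (3,2)  tX=0.6466 tY=0.9800  stride 1/|dx|=1.1547 1/|dy|=2.0000
    cross x-line → (2,2), t=0.6466 (wall)
  → r_1 = 0.6466
beam 2: φ=-90°, α=195°
  d=(-0.9659,-0.2588)  start (3,2)  tX=0.5798 tY=1.9705  stride 1/|dx|=1.0353 1/|dy|=3.8637
    cross x-line → (2,2), t=0.5798 (wall)
  → r_2 = 0.5798
beam 3: φ=-45°, α=240°
  d=(-0.5000,-0.8660)  start (3,2)  tX=1.1200 tY=0.5889  stride 1/|dx|=2.0000 1/|dy|=1.1547
    cross y-line → (3,1), t=0.5889
    cross x-line → (2,1), t=1.1200
    cross y-line → (2,0), t=1.7436 (wall)
  → r_3 = 1.7436
beam 4: φ=0°, α=285°
  d=(0.2588,-0.9659)  start (3,2)  tX=1.7000 tY=0.5280  stride 1/|dx|=3.8637 1/|dy|=1.0353
    cross y-line → (3,1), t=0.5280
    cross y-line → (3,0), t=1.5633 (wall)
  → r_4 = 1.5633
beam 5: φ=45°, α=330°
  d=(0.8660,-0.5000)  start (3,2)  tX=0.5081 tY=1.0200  stride 1/|dx|=1.1547 1/|dy|=2.0000
    cross x-line → (4,2), t=0.5081
    cross y-line → (4,1), t=1.0200
    cross x-line → (5,1), t=1.6628
    cross x-line → (6,1), t=2.8175 (wall)
  → r_5 = 2.8175
beam 6: φ=90°, α=15°
  d=(0.9659,0.2588)  start (3,2)  tX=0.4555 tY=1.8932  stride 1/|dx|=1.0353 1/|dy|=3.8637
    cross x-line → (4,2), t=0.4555
    cross x-line → (5,2), t=1.4908
    cross y-line → (5,3), t=1.8932
    cross x-line → (6,3), t=2.5261
    cross x-line → (7,3), t=3.5614
    cross x-line → (8,3), t=4.5966 (wall)
  → r_6 = 4.5966
beam 7: φ=135°, α=60°
  d=(0.5000,0.8660)  start (3,2)  tX=0.8800 tY=0.5658  stride 1/|dx|=2.0000 1/|dy|=1.1547
    cross y-line → (3,3), t=0.5658
    cross x-line → (4,3), t=0.8800
    cross y-line → (4,4), t=1.7205 (wall)
  → r_7 = 1.7205

ranges = [0.6466, 0.5798, 1.7436, 1.5633, 2.8175, 4.5966, 1.7205]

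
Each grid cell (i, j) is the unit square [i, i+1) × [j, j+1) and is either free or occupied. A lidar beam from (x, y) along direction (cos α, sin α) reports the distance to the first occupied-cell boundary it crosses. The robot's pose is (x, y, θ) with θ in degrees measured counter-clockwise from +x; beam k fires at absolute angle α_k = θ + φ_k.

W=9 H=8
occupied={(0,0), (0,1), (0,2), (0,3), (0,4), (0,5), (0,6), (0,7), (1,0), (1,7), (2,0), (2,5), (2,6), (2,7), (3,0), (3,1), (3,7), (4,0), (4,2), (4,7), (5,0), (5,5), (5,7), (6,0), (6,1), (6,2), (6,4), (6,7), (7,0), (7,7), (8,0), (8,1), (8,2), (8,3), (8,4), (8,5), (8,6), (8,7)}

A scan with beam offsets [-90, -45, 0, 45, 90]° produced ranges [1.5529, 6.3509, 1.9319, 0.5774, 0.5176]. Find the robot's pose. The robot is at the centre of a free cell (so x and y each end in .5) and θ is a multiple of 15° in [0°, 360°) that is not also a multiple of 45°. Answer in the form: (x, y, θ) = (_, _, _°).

Candidates: 34 free-cell centres × 16 headings = 544 poses. Raycast each; keep the one whose scan matches to 4 dp.
  (1.5, 2.5, 60°): beam 1 = 1.7321 ≠ 1.5529 ✗
  (7.5, 4.5, 285°): beam 1 = 0.5176 ≠ 1.5529 ✗
  (6.5, 3.5, 255°): beam 1 = 5.6940 ≠ 1.5529 ✗
  …
  (1.5, 1.5, 105°): r_1=1.5529, r_2=6.3509, r_3=1.9319, r_4=0.5774, r_5=0.5176 — all match ✓
Only this pose fits every beam.

(x, y, θ) = (1.5, 1.5, 105°)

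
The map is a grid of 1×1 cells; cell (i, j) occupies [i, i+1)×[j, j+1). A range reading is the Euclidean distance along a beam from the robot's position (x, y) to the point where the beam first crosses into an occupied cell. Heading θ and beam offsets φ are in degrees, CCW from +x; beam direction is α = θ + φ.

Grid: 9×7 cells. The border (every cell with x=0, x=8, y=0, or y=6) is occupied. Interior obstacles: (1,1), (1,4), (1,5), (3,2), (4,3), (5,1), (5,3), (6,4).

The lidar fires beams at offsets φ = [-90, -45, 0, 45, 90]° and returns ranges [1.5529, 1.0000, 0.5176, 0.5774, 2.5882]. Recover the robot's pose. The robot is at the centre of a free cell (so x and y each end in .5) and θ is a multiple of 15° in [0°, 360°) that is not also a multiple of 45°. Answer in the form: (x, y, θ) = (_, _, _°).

(x, y, θ) = (2.5, 4.5, 165°)

Enumerate (i+0.5, j+0.5, θ) over the 27 free cells and 16 admissible headings. For each, cast all 5 beams and compare to the given ranges.
  (3.5, 3.5, 150°): beam 1 = 2.8868 ≠ 1.5529 ✗
  (2.5, 1.5, 210°): beam 1 = 2.8868 ≠ 1.5529 ✗
  (3.5, 1.5, 195°): beam 1 = 0.5176 ≠ 1.5529 ✗
  (5.5, 2.5, 285°): beam 2 = 0.5774 ≠ 1.0000 ✗
  (4.5, 1.5, 75°): beam 1 = 0.5176 ≠ 1.5529 ✗
  …
  (2.5, 4.5, 165°): r_1=1.5529, r_2=1.0000, r_3=0.5176, r_4=0.5774, r_5=2.5882 — all match ✓
No second candidate reproduces the full scan.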